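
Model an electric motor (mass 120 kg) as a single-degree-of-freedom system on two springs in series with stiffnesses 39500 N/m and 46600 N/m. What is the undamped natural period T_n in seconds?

0.471 s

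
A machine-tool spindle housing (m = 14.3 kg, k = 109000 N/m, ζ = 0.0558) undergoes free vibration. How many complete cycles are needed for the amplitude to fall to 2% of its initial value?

Logarithmic decrement δ = 2πζ/√(1 − ζ²) = 2π × 0.05580/√(1 − 0.00311) = 0.3511.
x_n/x₀ = e^(−nδ) ≤ 0.02; take ln: n ≥ ln(1/0.02)/δ = 3.912/0.3511 = 11.14.
So 12 complete cycles are required.

12 cycles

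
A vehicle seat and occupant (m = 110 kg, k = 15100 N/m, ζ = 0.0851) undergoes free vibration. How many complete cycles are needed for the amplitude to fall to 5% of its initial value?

6 cycles

Logarithmic decrement δ = 2πζ/√(1 − ζ²) = 2π × 0.08510/√(1 − 0.00724) = 0.5366.
x_n/x₀ = e^(−nδ) ≤ 0.05; take ln: n ≥ ln(1/0.05)/δ = 2.996/0.5366 = 5.582.
So 6 complete cycles are required.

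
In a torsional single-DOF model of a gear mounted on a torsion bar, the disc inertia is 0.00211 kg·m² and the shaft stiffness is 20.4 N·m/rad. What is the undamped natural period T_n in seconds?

0.0639 s

ω_n = √(k_t/J) = √(20.4/0.00211) = √9668 = 98.33 rad/s.
T_n = 2π/ω_n = 6.283/98.33 = 0.06390 s.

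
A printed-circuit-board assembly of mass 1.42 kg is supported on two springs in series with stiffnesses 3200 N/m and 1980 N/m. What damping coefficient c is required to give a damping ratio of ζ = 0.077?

6.42 N·s/m

Series springs: 1/k_eq = 1/3200 + 1/1980 = 0.0008176, so k_eq = 1223 N/m.
c_c = 2√(k_eq·m) = 2√(1223 × 1.42) = 83.35 N·s/m.
c = ζ·c_c = 0.077 × 83.35 = 6.418 N·s/m.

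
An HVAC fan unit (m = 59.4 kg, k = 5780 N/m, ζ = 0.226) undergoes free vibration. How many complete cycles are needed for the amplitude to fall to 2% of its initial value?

Logarithmic decrement δ = 2πζ/√(1 − ζ²) = 2π × 0.2260/√(1 − 0.0511) = 1.458.
x_n/x₀ = e^(−nδ) ≤ 0.02; take ln: n ≥ ln(1/0.02)/δ = 3.912/1.458 = 2.684.
So 3 complete cycles are required.

3 cycles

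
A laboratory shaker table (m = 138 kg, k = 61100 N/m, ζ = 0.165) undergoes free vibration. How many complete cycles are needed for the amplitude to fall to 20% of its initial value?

Logarithmic decrement δ = 2πζ/√(1 − ζ²) = 2π × 0.1650/√(1 − 0.0272) = 1.051.
x_n/x₀ = e^(−nδ) ≤ 0.2; take ln: n ≥ ln(1/0.2)/δ = 1.609/1.051 = 1.531.
So 2 complete cycles are required.

2 cycles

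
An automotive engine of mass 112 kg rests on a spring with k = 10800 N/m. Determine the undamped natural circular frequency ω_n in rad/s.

ω_n = √(k/m) = √(10800/112) = √96.43 = 9.820 rad/s.

9.82 rad/s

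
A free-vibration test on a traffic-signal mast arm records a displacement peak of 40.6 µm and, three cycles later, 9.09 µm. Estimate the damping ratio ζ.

0.0791

Logarithmic decrement δ = (1/n)·ln(x₀/x_n) = (1/3)·ln(40.6/9.09) = (1/3)·ln(4.466) = 0.4989.
ζ = δ/√(4π² + δ²) = 0.4989/√(39.48 + 0.249) = 0.4989/6.303 = 0.07915.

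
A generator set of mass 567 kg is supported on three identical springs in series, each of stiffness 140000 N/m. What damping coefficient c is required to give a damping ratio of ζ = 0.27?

2780 N·s/m

Series springs: 1/k_eq = 3/140000, so k_eq = 140000/3 = 46670 N/m.
c_c = 2√(k_eq·m) = 2√(46670 × 567) = 10290 N·s/m.
c = ζ·c_c = 0.27 × 10290 = 2778 N·s/m.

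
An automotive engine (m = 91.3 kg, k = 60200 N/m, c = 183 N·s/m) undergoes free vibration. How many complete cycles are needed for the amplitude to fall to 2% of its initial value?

16 cycles

ζ = c/(2√(km)) = 183/(2√(60200 × 91.3)) = 183/4689 = 0.03903.
Logarithmic decrement δ = 2πζ/√(1 − ζ²) = 2π × 0.03903/√(1 − 0.00152) = 0.2454.
x_n/x₀ = e^(−nδ) ≤ 0.02; take ln: n ≥ ln(1/0.02)/δ = 3.912/0.2454 = 15.94.
So 16 complete cycles are required.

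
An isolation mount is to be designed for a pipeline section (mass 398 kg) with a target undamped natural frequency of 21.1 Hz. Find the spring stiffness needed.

7000000 N/m

ω_n = 2πf_n = 2π × 21.1 = 132.6 rad/s.
k = m·ω_n² = 398 × 132.6² = 398 × 17580 = 6995000 N/m.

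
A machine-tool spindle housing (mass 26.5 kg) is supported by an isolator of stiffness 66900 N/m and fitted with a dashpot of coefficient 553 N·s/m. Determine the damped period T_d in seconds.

0.128 s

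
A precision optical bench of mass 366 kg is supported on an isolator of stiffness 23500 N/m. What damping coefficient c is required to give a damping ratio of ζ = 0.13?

763 N·s/m

c_c = 2√(k·m) = 2√(23500 × 366) = 5865 N·s/m.
c = ζ·c_c = 0.13 × 5865 = 762.5 N·s/m.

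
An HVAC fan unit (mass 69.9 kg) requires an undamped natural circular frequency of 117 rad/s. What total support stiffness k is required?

957000 N/m

k = m·ω_n² = 69.9 × 117.0² = 69.9 × 13690 = 956900 N/m.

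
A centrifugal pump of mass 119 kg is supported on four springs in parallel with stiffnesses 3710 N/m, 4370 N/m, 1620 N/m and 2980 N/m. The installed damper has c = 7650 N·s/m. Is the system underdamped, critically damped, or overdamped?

overdamped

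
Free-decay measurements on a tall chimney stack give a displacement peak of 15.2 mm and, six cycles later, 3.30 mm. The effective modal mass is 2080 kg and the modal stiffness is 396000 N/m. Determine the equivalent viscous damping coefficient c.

2320 N·s/m

Logarithmic decrement δ = (1/n)·ln(x₀/x_n) = (1/6)·ln(15.2/3.30) = (1/6)·ln(4.606) = 0.2546.
ζ = δ/√(4π² + δ²) = 0.2546/√(39.48 + 0.0648) = 0.2546/6.288 = 0.04048.
c = ζ · 2√(km) = 0.04048 × 2√(396000 × 2080) = 0.04048 × 57400 = 2324 N·s/m.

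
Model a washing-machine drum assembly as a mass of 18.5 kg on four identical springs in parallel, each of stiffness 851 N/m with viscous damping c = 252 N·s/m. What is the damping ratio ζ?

Parallel springs add: k_eq = 4 × 851 = 3404 N/m.
ω_n = √(k_eq/m) = √(3404/18.5) = 13.56 rad/s.
Critical damping c_c = 2√(k_eq·m) = 2√(3404 × 18.5) = 501.9 N·s/m, so ζ = c/c_c = 252/501.9 = 0.5021.

0.502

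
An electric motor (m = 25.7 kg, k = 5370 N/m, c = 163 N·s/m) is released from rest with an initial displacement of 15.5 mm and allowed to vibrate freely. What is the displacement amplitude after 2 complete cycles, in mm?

ζ = c/(2√(km)) = 163/(2√(5370 × 25.7)) = 163/743.0 = 0.2194.
Logarithmic decrement δ = 2πζ/√(1 − ζ²) = 2π × 0.2194/√(1 − 0.0481) = 1.413.
After n cycles, x_n/x₀ = e^(−nδ), so x_2 = 15.5 × e^(−2 × 1.413) = 15.5 × 0.05927 = 0.9186 mm.

0.919 mm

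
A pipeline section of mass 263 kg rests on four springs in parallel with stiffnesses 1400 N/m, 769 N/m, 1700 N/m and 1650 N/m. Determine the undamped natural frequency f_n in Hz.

0.729 Hz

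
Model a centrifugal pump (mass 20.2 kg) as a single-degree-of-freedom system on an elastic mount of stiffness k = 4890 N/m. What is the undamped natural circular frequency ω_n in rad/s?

ω_n = √(k/m) = √(4890/20.2) = √242.1 = 15.56 rad/s.

15.6 rad/s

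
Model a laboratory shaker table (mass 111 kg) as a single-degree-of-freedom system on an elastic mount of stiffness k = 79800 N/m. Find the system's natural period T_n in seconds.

0.234 s

ω_n = √(k/m) = √(79800/111) = √718.9 = 26.81 rad/s.
T_n = 2π/ω_n = 6.283/26.81 = 0.2343 s.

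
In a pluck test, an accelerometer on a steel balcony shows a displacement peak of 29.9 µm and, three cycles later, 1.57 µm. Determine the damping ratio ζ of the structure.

0.154

Logarithmic decrement δ = (1/n)·ln(x₀/x_n) = (1/3)·ln(29.9/1.57) = (1/3)·ln(19.04) = 0.9823.
ζ = δ/√(4π² + δ²) = 0.9823/√(39.48 + 0.965) = 0.9823/6.360 = 0.1545.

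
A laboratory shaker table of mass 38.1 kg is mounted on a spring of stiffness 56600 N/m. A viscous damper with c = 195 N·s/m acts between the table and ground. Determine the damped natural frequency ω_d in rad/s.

38.5 rad/s

ω_n = √(k/m) = √(56600/38.1) = 38.54 rad/s.
Critical damping c_c = 2√(k·m) = 2√(56600 × 38.1) = 2937 N·s/m, so ζ = c/c_c = 195/2937 = 0.06639.
ω_d = ω_n√(1 − ζ²) = 38.54 × √(1 − 0.00441) = 38.46 rad/s.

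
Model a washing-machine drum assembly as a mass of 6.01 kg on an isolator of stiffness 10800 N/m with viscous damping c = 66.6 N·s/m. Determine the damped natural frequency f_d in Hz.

6.69 Hz

ω_n = √(k/m) = √(10800/6.01) = 42.39 rad/s.
Critical damping c_c = 2√(k·m) = 2√(10800 × 6.01) = 509.5 N·s/m, so ζ = c/c_c = 66.6/509.5 = 0.1307.
ω_d = ω_n√(1 − ζ²) = 42.39 × √(1 − 0.0171) = 42.03 rad/s.
f_d = ω_d/(2π) = 6.689 Hz.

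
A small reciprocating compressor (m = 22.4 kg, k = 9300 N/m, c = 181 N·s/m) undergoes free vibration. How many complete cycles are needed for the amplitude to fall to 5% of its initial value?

3 cycles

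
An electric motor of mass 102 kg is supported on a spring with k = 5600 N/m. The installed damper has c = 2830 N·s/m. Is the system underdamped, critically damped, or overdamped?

overdamped

c_c = 2√(k·m) = 1512 N·s/m; ζ = c/c_c = 2830/1512 = 1.87.
Since ζ > 1 the system is overdamped.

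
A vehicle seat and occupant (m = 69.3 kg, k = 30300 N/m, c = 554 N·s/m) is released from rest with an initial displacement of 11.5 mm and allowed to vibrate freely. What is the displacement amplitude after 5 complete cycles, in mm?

0.0253 mm

ζ = c/(2√(km)) = 554/(2√(30300 × 69.3)) = 554/2898 = 0.1912.
Logarithmic decrement δ = 2πζ/√(1 − ζ²) = 2π × 0.1912/√(1 − 0.0365) = 1.224.
After n cycles, x_n/x₀ = e^(−nδ), so x_5 = 11.5 × e^(−5 × 1.224) = 11.5 × 0.002202 = 0.02533 mm.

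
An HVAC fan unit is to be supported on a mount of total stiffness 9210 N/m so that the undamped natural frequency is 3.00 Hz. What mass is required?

ω_n = 2πf_n = 2π × 3.00 = 18.85 rad/s.
m = k/ω_n² = 9210/18.85² = 9210/355.3 = 25.92 kg.

25.9 kg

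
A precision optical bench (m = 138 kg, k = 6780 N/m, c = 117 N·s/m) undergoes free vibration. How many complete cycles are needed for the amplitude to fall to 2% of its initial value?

11 cycles

ζ = c/(2√(km)) = 117/(2√(6780 × 138)) = 117/1935 = 0.06048.
Logarithmic decrement δ = 2πζ/√(1 − ζ²) = 2π × 0.06048/√(1 − 0.00366) = 0.3807.
x_n/x₀ = e^(−nδ) ≤ 0.02; take ln: n ≥ ln(1/0.02)/δ = 3.912/0.3807 = 10.28.
So 11 complete cycles are required.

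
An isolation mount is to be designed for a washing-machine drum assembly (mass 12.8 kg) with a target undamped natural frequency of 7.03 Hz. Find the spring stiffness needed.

25000 N/m

ω_n = 2πf_n = 2π × 7.03 = 44.17 rad/s.
k = m·ω_n² = 12.8 × 44.17² = 12.8 × 1951 = 24970 N/m.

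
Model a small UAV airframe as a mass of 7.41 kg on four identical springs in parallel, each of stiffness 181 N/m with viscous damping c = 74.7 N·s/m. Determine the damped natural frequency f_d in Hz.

1.35 Hz

Parallel springs add: k_eq = 4 × 181 = 724.0 N/m.
ω_n = √(k_eq/m) = √(724.0/7.41) = 9.885 rad/s.
Critical damping c_c = 2√(k_eq·m) = 2√(724.0 × 7.41) = 146.5 N·s/m, so ζ = c/c_c = 74.7/146.5 = 0.5099.
ω_d = ω_n√(1 − ζ²) = 9.885 × √(1 − 0.260) = 8.503 rad/s.
f_d = ω_d/(2π) = 1.353 Hz.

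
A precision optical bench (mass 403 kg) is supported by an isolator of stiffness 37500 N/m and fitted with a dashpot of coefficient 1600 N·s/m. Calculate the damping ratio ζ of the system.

0.206

ω_n = √(k/m) = √(37500/403) = 9.646 rad/s.
Critical damping c_c = 2√(k·m) = 2√(37500 × 403) = 7775 N·s/m, so ζ = c/c_c = 1600/7775 = 0.2058.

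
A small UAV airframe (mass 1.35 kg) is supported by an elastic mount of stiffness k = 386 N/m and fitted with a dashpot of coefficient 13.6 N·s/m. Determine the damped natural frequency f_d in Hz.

ω_n = √(k/m) = √(386.0/1.35) = 16.91 rad/s.
Critical damping c_c = 2√(k·m) = 2√(386.0 × 1.35) = 45.66 N·s/m, so ζ = c/c_c = 13.6/45.66 = 0.2979.
ω_d = ω_n√(1 − ζ²) = 16.91 × √(1 − 0.0887) = 16.14 rad/s.
f_d = ω_d/(2π) = 2.569 Hz.

2.57 Hz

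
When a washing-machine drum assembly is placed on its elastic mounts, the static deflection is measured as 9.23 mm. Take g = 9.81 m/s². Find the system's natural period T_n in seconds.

0.193 s

ω_n = √(g/δ_st) = √(9.81/0.00923) = √1063 = 32.60 rad/s.
T_n = 2π/ω_n = 6.283/32.60 = 0.1927 s.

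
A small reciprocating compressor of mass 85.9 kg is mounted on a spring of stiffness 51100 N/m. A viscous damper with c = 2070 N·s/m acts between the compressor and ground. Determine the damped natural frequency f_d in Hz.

3.38 Hz

ω_n = √(k/m) = √(51100/85.9) = 24.39 rad/s.
Critical damping c_c = 2√(k·m) = 2√(51100 × 85.9) = 4190 N·s/m, so ζ = c/c_c = 2070/4190 = 0.4940.
ω_d = ω_n√(1 − ζ²) = 24.39 × √(1 − 0.244) = 21.21 rad/s.
f_d = ω_d/(2π) = 3.375 Hz.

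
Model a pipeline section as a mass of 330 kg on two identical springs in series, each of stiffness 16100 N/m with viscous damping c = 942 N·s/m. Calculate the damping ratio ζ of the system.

Series springs: 1/k_eq = 2/16100, so k_eq = 16100/2 = 8050 N/m.
ω_n = √(k_eq/m) = √(8050/330) = 4.939 rad/s.
Critical damping c_c = 2√(k_eq·m) = 2√(8050 × 330) = 3260 N·s/m, so ζ = c/c_c = 942/3260 = 0.2890.

0.289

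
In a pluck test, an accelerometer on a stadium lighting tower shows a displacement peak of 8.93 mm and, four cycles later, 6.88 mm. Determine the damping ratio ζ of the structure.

0.0104

Logarithmic decrement δ = (1/n)·ln(x₀/x_n) = (1/4)·ln(8.93/6.88) = (1/4)·ln(1.298) = 0.06520.
ζ = δ/√(4π² + δ²) = 0.06520/√(39.48 + 0.00425) = 0.06520/6.284 = 0.01038.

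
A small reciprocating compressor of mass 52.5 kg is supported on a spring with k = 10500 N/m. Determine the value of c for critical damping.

1480 N·s/m

c_c = 2√(k·m) = 2√(10500 × 52.5) = 2 × 742.5 = 1485 N·s/m.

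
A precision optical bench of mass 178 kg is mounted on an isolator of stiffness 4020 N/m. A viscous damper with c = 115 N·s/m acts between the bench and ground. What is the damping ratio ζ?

0.0680

ω_n = √(k/m) = √(4020/178) = 4.752 rad/s.
Critical damping c_c = 2√(k·m) = 2√(4020 × 178) = 1692 N·s/m, so ζ = c/c_c = 115/1692 = 0.06797.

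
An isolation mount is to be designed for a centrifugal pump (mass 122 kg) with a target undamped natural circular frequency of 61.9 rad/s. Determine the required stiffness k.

k = m·ω_n² = 122 × 61.90² = 122 × 3832 = 467500 N/m.

467000 N/m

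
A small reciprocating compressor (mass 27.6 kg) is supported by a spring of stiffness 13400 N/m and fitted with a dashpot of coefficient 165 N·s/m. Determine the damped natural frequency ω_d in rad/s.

21.8 rad/s

ω_n = √(k/m) = √(13400/27.6) = 22.03 rad/s.
Critical damping c_c = 2√(k·m) = 2√(13400 × 27.6) = 1216 N·s/m, so ζ = c/c_c = 165/1216 = 0.1357.
ω_d = ω_n√(1 − ζ²) = 22.03 × √(1 − 0.0184) = 21.83 rad/s.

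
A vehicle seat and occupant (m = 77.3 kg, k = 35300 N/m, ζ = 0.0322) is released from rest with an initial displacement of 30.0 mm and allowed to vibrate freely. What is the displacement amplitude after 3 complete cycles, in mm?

Logarithmic decrement δ = 2πζ/√(1 − ζ²) = 2π × 0.03220/√(1 − 0.00104) = 0.2024.
After n cycles, x_n/x₀ = e^(−nδ), so x_3 = 30.0 × e^(−3 × 0.2024) = 30.0 × 0.5448 = 16.35 mm.

16.3 mm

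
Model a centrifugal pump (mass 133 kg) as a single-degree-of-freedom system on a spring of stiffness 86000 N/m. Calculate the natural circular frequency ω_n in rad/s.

ω_n = √(k/m) = √(86000/133) = √646.6 = 25.43 rad/s.

25.4 rad/s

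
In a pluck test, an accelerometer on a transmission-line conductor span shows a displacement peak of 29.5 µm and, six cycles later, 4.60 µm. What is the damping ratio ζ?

Logarithmic decrement δ = (1/n)·ln(x₀/x_n) = (1/6)·ln(29.5/4.60) = (1/6)·ln(6.413) = 0.3097.
ζ = δ/√(4π² + δ²) = 0.3097/√(39.48 + 0.0959) = 0.3097/6.291 = 0.04923.

0.0492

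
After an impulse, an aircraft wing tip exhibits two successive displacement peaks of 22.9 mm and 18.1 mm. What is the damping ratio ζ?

Logarithmic decrement δ = (1/n)·ln(x₀/x_n) = (1/1)·ln(22.9/18.1) = (1/1)·ln(1.265) = 0.2352.
ζ = δ/√(4π² + δ²) = 0.2352/√(39.48 + 0.0553) = 0.2352/6.288 = 0.03741.

0.0374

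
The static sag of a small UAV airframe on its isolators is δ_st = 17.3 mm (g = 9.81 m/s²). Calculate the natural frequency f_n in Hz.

3.79 Hz

ω_n = √(g/δ_st) = √(9.81/0.0173) = √567.1 = 23.81 rad/s.
f_n = ω_n/(2π) = 23.81/6.283 = 3.790 Hz.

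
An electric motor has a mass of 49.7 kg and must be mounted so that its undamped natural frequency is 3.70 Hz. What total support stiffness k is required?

26900 N/m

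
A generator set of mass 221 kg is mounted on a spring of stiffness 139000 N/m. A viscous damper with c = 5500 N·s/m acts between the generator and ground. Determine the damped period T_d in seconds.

0.289 s

ω_n = √(k/m) = √(139000/221) = 25.08 rad/s.
Critical damping c_c = 2√(k·m) = 2√(139000 × 221) = 11080 N·s/m, so ζ = c/c_c = 5500/11080 = 0.4962.
ω_d = ω_n√(1 − ζ²) = 25.08 × √(1 − 0.246) = 21.77 rad/s.
T_d = 2π/ω_d = 0.2886 s.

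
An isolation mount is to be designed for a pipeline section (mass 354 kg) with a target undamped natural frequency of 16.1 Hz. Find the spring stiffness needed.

3620000 N/m

ω_n = 2πf_n = 2π × 16.1 = 101.2 rad/s.
k = m·ω_n² = 354 × 101.2² = 354 × 10230 = 3623000 N/m.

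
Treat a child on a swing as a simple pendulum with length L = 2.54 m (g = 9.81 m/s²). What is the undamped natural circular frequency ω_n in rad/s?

1.97 rad/s

For a simple pendulum ω_n = √(g/L) = √(9.81/2.54) = √3.862 = 1.965 rad/s.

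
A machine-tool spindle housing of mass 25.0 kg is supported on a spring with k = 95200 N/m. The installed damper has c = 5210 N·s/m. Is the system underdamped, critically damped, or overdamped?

c_c = 2√(k·m) = 3085 N·s/m; ζ = c/c_c = 5210/3085 = 1.69.
Since ζ > 1 the system is overdamped.

overdamped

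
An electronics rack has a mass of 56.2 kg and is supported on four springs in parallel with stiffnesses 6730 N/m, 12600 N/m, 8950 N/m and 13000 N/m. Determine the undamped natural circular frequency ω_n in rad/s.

27.1 rad/s

Parallel springs add: k_eq = 6730 + 12600 + 8950 + 13000 = 41280 N/m.
ω_n = √(k_eq/m) = √(41280/56.2) = √734.5 = 27.10 rad/s.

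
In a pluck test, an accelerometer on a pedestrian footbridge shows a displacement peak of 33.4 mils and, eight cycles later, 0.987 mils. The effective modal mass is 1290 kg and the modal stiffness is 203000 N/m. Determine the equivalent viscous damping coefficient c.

2260 N·s/m

Logarithmic decrement δ = (1/n)·ln(x₀/x_n) = (1/8)·ln(33.4/0.987) = (1/8)·ln(33.84) = 0.4402.
ζ = δ/√(4π² + δ²) = 0.4402/√(39.48 + 0.194) = 0.4402/6.299 = 0.06989.
c = ζ · 2√(km) = 0.06989 × 2√(203000 × 1290) = 0.06989 × 32360 = 2262 N·s/m.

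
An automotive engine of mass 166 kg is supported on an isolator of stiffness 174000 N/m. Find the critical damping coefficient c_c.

10700 N·s/m

c_c = 2√(k·m) = 2√(174000 × 166) = 2 × 5374 = 10750 N·s/m.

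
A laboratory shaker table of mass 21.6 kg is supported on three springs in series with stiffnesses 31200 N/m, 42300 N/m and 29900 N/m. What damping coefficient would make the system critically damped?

985 N·s/m

Series springs: 1/k_eq = 1/31200 + 1/42300 + 1/29900 = 8.914×10^-5, so k_eq = 11220 N/m.
c_c = 2√(k_eq·m) = 2√(11220 × 21.6) = 2 × 492.3 = 984.5 N·s/m.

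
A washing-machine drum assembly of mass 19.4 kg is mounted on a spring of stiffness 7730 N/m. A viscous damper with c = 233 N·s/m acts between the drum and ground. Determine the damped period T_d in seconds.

ω_n = √(k/m) = √(7730/19.4) = 19.96 rad/s.
Critical damping c_c = 2√(k·m) = 2√(7730 × 19.4) = 774.5 N·s/m, so ζ = c/c_c = 233/774.5 = 0.3008.
ω_d = ω_n√(1 − ζ²) = 19.96 × √(1 − 0.0905) = 19.04 rad/s.
T_d = 2π/ω_d = 0.3301 s.

0.330 s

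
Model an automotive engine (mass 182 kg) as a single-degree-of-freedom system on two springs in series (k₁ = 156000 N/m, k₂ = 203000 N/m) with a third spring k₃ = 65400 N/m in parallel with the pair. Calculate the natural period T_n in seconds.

Series pair: k_s = k₁k₂/(k₁+k₂) = (156000)(203000)/(156000 + 203000) = 88210 N/m. In parallel with k₃: k_eq = 88210 + 65400 = 153600 N/m.
ω_n = √(k_eq/m) = √(153600/182) = √844.0 = 29.05 rad/s.
T_n = 2π/ω_n = 6.283/29.05 = 0.2163 s.

0.216 s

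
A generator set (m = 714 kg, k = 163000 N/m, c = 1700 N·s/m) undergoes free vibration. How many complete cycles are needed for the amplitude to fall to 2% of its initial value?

8 cycles

ζ = c/(2√(km)) = 1700/(2√(163000 × 714)) = 1700/21580 = 0.07879.
Logarithmic decrement δ = 2πζ/√(1 − ζ²) = 2π × 0.07879/√(1 − 0.00621) = 0.4966.
x_n/x₀ = e^(−nδ) ≤ 0.02; take ln: n ≥ ln(1/0.02)/δ = 3.912/0.4966 = 7.878.
So 8 complete cycles are required.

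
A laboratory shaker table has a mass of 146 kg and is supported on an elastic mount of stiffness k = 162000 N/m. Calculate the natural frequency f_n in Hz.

ω_n = √(k/m) = √(162000/146) = √1110 = 33.31 rad/s.
f_n = ω_n/(2π) = 33.31/6.283 = 5.302 Hz.

5.30 Hz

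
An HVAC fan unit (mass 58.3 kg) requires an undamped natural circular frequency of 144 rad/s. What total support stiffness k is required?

1210000 N/m

k = m·ω_n² = 58.3 × 144.0² = 58.3 × 20740 = 1209000 N/m.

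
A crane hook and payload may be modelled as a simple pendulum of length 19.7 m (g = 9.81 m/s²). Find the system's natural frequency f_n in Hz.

0.112 Hz

For a simple pendulum ω_n = √(g/L) = √(9.81/19.7) = √0.4980 = 0.7057 rad/s.
f_n = ω_n/(2π) = 0.7057/6.283 = 0.1123 Hz.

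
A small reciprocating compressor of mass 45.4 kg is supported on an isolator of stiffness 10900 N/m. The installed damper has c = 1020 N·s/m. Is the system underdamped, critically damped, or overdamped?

underdamped

c_c = 2√(k·m) = 1407 N·s/m; ζ = c/c_c = 1020/1407 = 0.725.
Since ζ < 1 the system is underdamped.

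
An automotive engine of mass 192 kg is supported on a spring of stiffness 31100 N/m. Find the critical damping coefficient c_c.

c_c = 2√(k·m) = 2√(31100 × 192) = 2 × 2444 = 4887 N·s/m.

4890 N·s/m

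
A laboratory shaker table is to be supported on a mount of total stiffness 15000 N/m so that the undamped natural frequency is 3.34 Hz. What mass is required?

34.1 kg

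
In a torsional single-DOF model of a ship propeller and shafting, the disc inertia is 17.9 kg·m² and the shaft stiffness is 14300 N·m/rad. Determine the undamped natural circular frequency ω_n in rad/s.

ω_n = √(k_t/J) = √(14300/17.9) = √798.9 = 28.26 rad/s.

28.3 rad/s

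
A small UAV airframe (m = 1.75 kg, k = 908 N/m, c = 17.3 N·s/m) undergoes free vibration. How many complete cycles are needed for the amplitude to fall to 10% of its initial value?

ζ = c/(2√(km)) = 17.3/(2√(908 × 1.75)) = 17.3/79.72 = 0.2170.
Logarithmic decrement δ = 2πζ/√(1 − ζ²) = 2π × 0.2170/√(1 − 0.0471) = 1.397.
x_n/x₀ = e^(−nδ) ≤ 0.1; take ln: n ≥ ln(1/0.1)/δ = 2.303/1.397 = 1.649.
So 2 complete cycles are required.

2 cycles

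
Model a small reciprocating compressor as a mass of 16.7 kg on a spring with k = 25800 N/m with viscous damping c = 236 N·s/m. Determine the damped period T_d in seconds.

0.163 s

ω_n = √(k/m) = √(25800/16.7) = 39.31 rad/s.
Critical damping c_c = 2√(k·m) = 2√(25800 × 16.7) = 1313 N·s/m, so ζ = c/c_c = 236/1313 = 0.1798.
ω_d = ω_n√(1 − ζ²) = 39.31 × √(1 − 0.0323) = 38.67 rad/s.
T_d = 2π/ω_d = 0.1625 s.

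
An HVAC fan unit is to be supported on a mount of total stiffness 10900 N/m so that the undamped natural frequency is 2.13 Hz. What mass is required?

60.9 kg

ω_n = 2πf_n = 2π × 2.13 = 13.38 rad/s.
m = k/ω_n² = 10900/13.38² = 10900/179.1 = 60.86 kg.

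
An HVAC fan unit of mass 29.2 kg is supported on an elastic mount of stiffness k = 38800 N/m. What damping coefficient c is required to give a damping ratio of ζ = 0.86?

1830 N·s/m

c_c = 2√(k·m) = 2√(38800 × 29.2) = 2129 N·s/m.
c = ζ·c_c = 0.86 × 2129 = 1831 N·s/m.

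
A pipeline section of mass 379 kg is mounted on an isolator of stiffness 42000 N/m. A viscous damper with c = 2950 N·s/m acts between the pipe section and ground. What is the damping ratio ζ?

0.370

ω_n = √(k/m) = √(42000/379) = 10.53 rad/s.
Critical damping c_c = 2√(k·m) = 2√(42000 × 379) = 7979 N·s/m, so ζ = c/c_c = 2950/7979 = 0.3697.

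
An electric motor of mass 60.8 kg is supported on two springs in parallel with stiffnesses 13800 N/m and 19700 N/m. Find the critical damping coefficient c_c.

Parallel springs add: k_eq = 13800 + 19700 = 33500 N/m.
c_c = 2√(k_eq·m) = 2√(33500 × 60.8) = 2 × 1427 = 2854 N·s/m.

2850 N·s/m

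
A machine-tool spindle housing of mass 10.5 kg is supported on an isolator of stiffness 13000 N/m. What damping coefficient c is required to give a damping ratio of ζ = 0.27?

200 N·s/m

c_c = 2√(k·m) = 2√(13000 × 10.5) = 738.9 N·s/m.
c = ζ·c_c = 0.27 × 738.9 = 199.5 N·s/m.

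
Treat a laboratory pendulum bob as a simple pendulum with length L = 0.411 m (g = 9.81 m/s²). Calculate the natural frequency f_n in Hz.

For a simple pendulum ω_n = √(g/L) = √(9.81/0.411) = √23.87 = 4.886 rad/s.
f_n = ω_n/(2π) = 4.886/6.283 = 0.7776 Hz.

0.778 Hz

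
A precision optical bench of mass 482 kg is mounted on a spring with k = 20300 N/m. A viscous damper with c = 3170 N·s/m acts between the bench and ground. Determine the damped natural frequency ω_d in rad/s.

ω_n = √(k/m) = √(20300/482) = 6.490 rad/s.
Critical damping c_c = 2√(k·m) = 2√(20300 × 482) = 6256 N·s/m, so ζ = c/c_c = 3170/6256 = 0.5067.
ω_d = ω_n√(1 − ζ²) = 6.490 × √(1 − 0.257) = 5.595 rad/s.

5.59 rad/s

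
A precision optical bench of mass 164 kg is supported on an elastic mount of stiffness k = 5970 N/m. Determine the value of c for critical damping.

1980 N·s/m

c_c = 2√(k·m) = 2√(5970 × 164) = 2 × 989.5 = 1979 N·s/m.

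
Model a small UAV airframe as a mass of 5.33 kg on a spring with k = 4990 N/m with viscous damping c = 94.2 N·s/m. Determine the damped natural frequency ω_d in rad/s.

29.3 rad/s

ω_n = √(k/m) = √(4990/5.33) = 30.60 rad/s.
Critical damping c_c = 2√(k·m) = 2√(4990 × 5.33) = 326.2 N·s/m, so ζ = c/c_c = 94.2/326.2 = 0.2888.
ω_d = ω_n√(1 − ζ²) = 30.60 × √(1 − 0.0834) = 29.29 rad/s.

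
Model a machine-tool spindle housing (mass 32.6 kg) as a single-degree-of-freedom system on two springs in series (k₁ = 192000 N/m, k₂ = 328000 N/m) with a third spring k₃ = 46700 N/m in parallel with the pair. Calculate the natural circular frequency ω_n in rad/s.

71.7 rad/s

Series pair: k_s = k₁k₂/(k₁+k₂) = (192000)(328000)/(192000 + 328000) = 121100 N/m. In parallel with k₃: k_eq = 121100 + 46700 = 167800 N/m.
ω_n = √(k_eq/m) = √(167800/32.6) = √5147 = 71.75 rad/s.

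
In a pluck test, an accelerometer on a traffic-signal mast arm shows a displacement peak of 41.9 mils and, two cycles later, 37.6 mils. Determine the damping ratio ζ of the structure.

0.00862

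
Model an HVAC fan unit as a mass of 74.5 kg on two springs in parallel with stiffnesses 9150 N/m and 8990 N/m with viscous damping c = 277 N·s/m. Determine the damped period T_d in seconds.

0.406 s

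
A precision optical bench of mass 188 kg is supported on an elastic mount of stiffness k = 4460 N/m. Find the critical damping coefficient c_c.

1830 N·s/m

c_c = 2√(k·m) = 2√(4460 × 188) = 2 × 915.7 = 1831 N·s/m.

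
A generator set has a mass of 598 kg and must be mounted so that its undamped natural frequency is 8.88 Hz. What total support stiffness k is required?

ω_n = 2πf_n = 2π × 8.88 = 55.79 rad/s.
k = m·ω_n² = 598 × 55.79² = 598 × 3113 = 1862000 N/m.

1860000 N/m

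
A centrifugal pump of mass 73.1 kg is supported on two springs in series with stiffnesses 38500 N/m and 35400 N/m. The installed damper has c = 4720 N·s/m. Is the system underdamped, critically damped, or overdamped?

overdamped

Series springs: 1/k_eq = 1/38500 + 1/35400 = 5.422×10^-5, so k_eq = 18440 N/m.
c_c = 2√(k_eq·m) = 2322 N·s/m; ζ = c/c_c = 4720/2322 = 2.03.
Since ζ > 1 the system is overdamped.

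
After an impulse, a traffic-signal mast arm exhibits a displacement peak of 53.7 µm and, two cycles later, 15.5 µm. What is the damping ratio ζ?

0.0984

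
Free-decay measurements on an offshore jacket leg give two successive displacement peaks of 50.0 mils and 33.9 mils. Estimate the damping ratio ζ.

0.0617

Logarithmic decrement δ = (1/n)·ln(x₀/x_n) = (1/1)·ln(50.0/33.9) = (1/1)·ln(1.475) = 0.3886.
ζ = δ/√(4π² + δ²) = 0.3886/√(39.48 + 0.151) = 0.3886/6.295 = 0.06173.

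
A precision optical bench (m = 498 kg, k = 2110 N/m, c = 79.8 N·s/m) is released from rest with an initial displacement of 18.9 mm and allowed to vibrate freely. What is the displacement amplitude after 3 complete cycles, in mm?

9.07 mm

ζ = c/(2√(km)) = 79.8/(2√(2110 × 498)) = 79.8/2050 = 0.03892.
Logarithmic decrement δ = 2πζ/√(1 − ζ²) = 2π × 0.03892/√(1 − 0.00152) = 0.2448.
After n cycles, x_n/x₀ = e^(−nδ), so x_3 = 18.9 × e^(−3 × 0.2448) = 18.9 × 0.4799 = 9.069 mm.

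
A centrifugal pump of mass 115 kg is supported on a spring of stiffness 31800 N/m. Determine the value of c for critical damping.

3820 N·s/m

c_c = 2√(k·m) = 2√(31800 × 115) = 2 × 1912 = 3825 N·s/m.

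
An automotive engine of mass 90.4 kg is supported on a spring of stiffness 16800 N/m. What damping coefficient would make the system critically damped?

2460 N·s/m

c_c = 2√(k·m) = 2√(16800 × 90.4) = 2 × 1232 = 2465 N·s/m.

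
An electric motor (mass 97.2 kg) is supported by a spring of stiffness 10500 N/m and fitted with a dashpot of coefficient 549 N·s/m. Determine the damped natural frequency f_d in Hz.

1.59 Hz

ω_n = √(k/m) = √(10500/97.2) = 10.39 rad/s.
Critical damping c_c = 2√(k·m) = 2√(10500 × 97.2) = 2020 N·s/m, so ζ = c/c_c = 549/2020 = 0.2717.
ω_d = ω_n√(1 − ζ²) = 10.39 × √(1 − 0.0738) = 10.00 rad/s.
f_d = ω_d/(2π) = 1.592 Hz.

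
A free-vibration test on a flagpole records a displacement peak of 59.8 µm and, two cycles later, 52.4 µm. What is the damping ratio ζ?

0.0105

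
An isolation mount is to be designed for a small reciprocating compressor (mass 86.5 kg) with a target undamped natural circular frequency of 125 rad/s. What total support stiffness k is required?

k = m·ω_n² = 86.5 × 125.0² = 86.5 × 15620 = 1352000 N/m.

1350000 N/m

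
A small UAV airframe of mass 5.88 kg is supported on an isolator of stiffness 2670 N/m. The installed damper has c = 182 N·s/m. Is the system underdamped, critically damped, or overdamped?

underdamped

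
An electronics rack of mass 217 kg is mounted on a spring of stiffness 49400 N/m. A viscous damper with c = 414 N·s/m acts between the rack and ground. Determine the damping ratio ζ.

0.0632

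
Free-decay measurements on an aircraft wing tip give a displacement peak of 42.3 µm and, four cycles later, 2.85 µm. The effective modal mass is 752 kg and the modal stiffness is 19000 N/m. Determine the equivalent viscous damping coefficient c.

Logarithmic decrement δ = (1/n)·ln(x₀/x_n) = (1/4)·ln(42.3/2.85) = (1/4)·ln(14.84) = 0.6744.
ζ = δ/√(4π² + δ²) = 0.6744/√(39.48 + 0.455) = 0.6744/6.319 = 0.1067.
c = ζ · 2√(km) = 0.1067 × 2√(19000 × 752) = 0.1067 × 7560 = 806.8 N·s/m.

807 N·s/m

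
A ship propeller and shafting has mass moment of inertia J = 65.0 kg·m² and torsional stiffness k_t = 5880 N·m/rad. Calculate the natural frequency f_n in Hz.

1.51 Hz

ω_n = √(k_t/J) = √(5880/65.0) = √90.46 = 9.511 rad/s.
f_n = ω_n/(2π) = 9.511/6.283 = 1.514 Hz.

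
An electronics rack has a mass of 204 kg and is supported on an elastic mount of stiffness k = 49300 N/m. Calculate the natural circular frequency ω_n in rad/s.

15.5 rad/s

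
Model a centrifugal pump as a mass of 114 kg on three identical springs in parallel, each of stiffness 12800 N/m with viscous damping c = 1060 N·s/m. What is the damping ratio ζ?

0.253

Parallel springs add: k_eq = 3 × 12800 = 38400 N/m.
ω_n = √(k_eq/m) = √(38400/114) = 18.35 rad/s.
Critical damping c_c = 2√(k_eq·m) = 2√(38400 × 114) = 4185 N·s/m, so ζ = c/c_c = 1060/4185 = 0.2533.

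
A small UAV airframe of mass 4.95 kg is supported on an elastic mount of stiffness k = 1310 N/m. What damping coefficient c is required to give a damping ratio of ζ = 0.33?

c_c = 2√(k·m) = 2√(1310 × 4.95) = 161.1 N·s/m.
c = ζ·c_c = 0.33 × 161.1 = 53.15 N·s/m.

53.1 N·s/m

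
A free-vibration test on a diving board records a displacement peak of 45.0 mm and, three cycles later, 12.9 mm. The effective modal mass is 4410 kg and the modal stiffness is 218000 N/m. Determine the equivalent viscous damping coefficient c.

Logarithmic decrement δ = (1/n)·ln(x₀/x_n) = (1/3)·ln(45.0/12.9) = (1/3)·ln(3.488) = 0.4165.
ζ = δ/√(4π² + δ²) = 0.4165/√(39.48 + 0.173) = 0.4165/6.297 = 0.06614.
c = ζ · 2√(km) = 0.06614 × 2√(218000 × 4410) = 0.06614 × 62010 = 4101 N·s/m.

4100 N·s/m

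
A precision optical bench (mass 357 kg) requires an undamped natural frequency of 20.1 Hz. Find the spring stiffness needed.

ω_n = 2πf_n = 2π × 20.1 = 126.3 rad/s.
k = m·ω_n² = 357 × 126.3² = 357 × 15950 = 5694000 N/m.

5690000 N/m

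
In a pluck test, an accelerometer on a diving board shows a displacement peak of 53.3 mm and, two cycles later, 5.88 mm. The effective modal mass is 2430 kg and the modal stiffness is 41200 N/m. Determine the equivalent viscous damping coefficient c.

Logarithmic decrement δ = (1/n)·ln(x₀/x_n) = (1/2)·ln(53.3/5.88) = (1/2)·ln(9.065) = 1.102.
ζ = δ/√(4π² + δ²) = 1.102/√(39.48 + 1.21) = 1.102/6.379 = 0.1728.
c = ζ · 2√(km) = 0.1728 × 2√(41200 × 2430) = 0.1728 × 20010 = 3458 N·s/m.

3460 N·s/m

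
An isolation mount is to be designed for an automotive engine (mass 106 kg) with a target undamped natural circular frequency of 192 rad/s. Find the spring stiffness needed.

3910000 N/m

k = m·ω_n² = 106 × 192.0² = 106 × 36860 = 3908000 N/m.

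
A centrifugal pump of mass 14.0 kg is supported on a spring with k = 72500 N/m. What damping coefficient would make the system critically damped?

2010 N·s/m

c_c = 2√(k·m) = 2√(72500 × 14.0) = 2 × 1007 = 2015 N·s/m.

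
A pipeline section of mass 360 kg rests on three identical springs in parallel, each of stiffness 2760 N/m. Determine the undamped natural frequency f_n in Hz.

Parallel springs add: k_eq = 3 × 2760 = 8280 N/m.
ω_n = √(k_eq/m) = √(8280/360) = √23.00 = 4.796 rad/s.
f_n = ω_n/(2π) = 4.796/6.283 = 0.7633 Hz.

0.763 Hz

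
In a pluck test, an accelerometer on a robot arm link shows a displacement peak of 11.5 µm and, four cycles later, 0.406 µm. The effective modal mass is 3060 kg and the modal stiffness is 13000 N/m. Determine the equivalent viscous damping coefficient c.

Logarithmic decrement δ = (1/n)·ln(x₀/x_n) = (1/4)·ln(11.5/0.406) = (1/4)·ln(28.33) = 0.8359.
ζ = δ/√(4π² + δ²) = 0.8359/√(39.48 + 0.699) = 0.8359/6.339 = 0.1319.
c = ζ · 2√(km) = 0.1319 × 2√(13000 × 3060) = 0.1319 × 12610 = 1664 N·s/m.

1660 N·s/m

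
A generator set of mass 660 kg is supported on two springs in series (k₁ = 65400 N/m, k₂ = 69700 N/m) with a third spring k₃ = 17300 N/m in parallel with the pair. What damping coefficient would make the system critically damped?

11600 N·s/m

Series pair: k_s = k₁k₂/(k₁+k₂) = (65400)(69700)/(65400 + 69700) = 33740 N/m. In parallel with k₃: k_eq = 33740 + 17300 = 51040 N/m.
c_c = 2√(k_eq·m) = 2√(51040 × 660) = 2 × 5804 = 11610 N·s/m.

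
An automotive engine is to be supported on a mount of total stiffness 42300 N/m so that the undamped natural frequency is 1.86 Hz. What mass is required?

ω_n = 2πf_n = 2π × 1.86 = 11.69 rad/s.
m = k/ω_n² = 42300/11.69² = 42300/136.6 = 309.7 kg.

310 kg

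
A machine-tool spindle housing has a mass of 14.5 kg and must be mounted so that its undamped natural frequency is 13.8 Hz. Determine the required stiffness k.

ω_n = 2πf_n = 2π × 13.8 = 86.71 rad/s.
k = m·ω_n² = 14.5 × 86.71² = 14.5 × 7518 = 109000 N/m.

109000 N/m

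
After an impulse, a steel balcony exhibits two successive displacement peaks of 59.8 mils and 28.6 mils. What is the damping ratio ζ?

Logarithmic decrement δ = (1/n)·ln(x₀/x_n) = (1/1)·ln(59.8/28.6) = (1/1)·ln(2.091) = 0.7376.
ζ = δ/√(4π² + δ²) = 0.7376/√(39.48 + 0.544) = 0.7376/6.326 = 0.1166.

0.117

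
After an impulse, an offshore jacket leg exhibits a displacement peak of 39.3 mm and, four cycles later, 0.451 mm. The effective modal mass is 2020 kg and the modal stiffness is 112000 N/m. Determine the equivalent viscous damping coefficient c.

5260 N·s/m

Logarithmic decrement δ = (1/n)·ln(x₀/x_n) = (1/4)·ln(39.3/0.451) = (1/4)·ln(87.14) = 1.117.
ζ = δ/√(4π² + δ²) = 1.117/√(39.48 + 1.25) = 1.117/6.382 = 0.1750.
c = ζ · 2√(km) = 0.1750 × 2√(112000 × 2020) = 0.1750 × 30080 = 5265 N·s/m.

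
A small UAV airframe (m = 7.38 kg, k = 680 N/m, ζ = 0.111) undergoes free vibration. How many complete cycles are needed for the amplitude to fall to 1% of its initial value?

Logarithmic decrement δ = 2πζ/√(1 − ζ²) = 2π × 0.1110/√(1 − 0.0123) = 0.7018.
x_n/x₀ = e^(−nδ) ≤ 0.01; take ln: n ≥ ln(1/0.01)/δ = 4.605/0.7018 = 6.562.
So 7 complete cycles are required.

7 cycles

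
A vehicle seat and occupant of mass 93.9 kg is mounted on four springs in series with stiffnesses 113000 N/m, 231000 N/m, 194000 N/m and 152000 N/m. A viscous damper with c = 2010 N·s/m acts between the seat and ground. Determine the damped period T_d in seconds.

Series springs: 1/k_eq = 1/113000 + 1/231000 + 1/194000 + 1/152000 = 2.491×10^-5, so k_eq = 40140 N/m.
ω_n = √(k_eq/m) = √(40140/93.9) = 20.68 rad/s.
Critical damping c_c = 2√(k_eq·m) = 2√(40140 × 93.9) = 3883 N·s/m, so ζ = c/c_c = 2010/3883 = 0.5177.
ω_d = ω_n√(1 − ζ²) = 20.68 × √(1 − 0.268) = 17.69 rad/s.
T_d = 2π/ω_d = 0.3552 s.

0.355 s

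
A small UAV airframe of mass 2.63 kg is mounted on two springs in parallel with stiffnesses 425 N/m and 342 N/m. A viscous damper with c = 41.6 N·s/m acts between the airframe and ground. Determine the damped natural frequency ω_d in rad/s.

Parallel springs add: k_eq = 425 + 342 = 767.0 N/m.
ω_n = √(k_eq/m) = √(767.0/2.63) = 17.08 rad/s.
Critical damping c_c = 2√(k_eq·m) = 2√(767.0 × 2.63) = 89.83 N·s/m, so ζ = c/c_c = 41.6/89.83 = 0.4631.
ω_d = ω_n√(1 − ζ²) = 17.08 × √(1 − 0.214) = 15.14 rad/s.

15.1 rad/s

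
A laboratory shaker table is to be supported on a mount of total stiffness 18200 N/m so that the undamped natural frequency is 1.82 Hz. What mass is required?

139 kg

ω_n = 2πf_n = 2π × 1.82 = 11.44 rad/s.
m = k/ω_n² = 18200/11.44² = 18200/130.8 = 139.2 kg.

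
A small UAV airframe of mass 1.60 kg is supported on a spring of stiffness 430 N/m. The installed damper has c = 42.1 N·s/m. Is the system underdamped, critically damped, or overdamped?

underdamped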